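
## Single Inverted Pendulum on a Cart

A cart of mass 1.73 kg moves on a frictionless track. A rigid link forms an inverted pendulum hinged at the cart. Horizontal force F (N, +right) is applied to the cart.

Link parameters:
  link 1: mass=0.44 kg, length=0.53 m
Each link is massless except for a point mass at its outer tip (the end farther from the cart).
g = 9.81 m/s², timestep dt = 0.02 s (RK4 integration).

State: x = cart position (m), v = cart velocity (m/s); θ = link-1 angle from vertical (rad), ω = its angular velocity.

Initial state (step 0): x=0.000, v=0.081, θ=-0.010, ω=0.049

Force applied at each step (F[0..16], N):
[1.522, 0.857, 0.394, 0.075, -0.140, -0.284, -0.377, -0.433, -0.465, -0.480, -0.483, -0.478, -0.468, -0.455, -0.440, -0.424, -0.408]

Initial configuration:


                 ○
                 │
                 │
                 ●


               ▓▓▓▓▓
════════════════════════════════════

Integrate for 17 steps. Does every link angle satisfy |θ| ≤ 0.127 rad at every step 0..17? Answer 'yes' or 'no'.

apply F[0]=+1.522 → step 1: x=0.002, v=0.099, θ=-0.009, ω=0.011
apply F[1]=+0.857 → step 2: x=0.004, v=0.109, θ=-0.009, ω=-0.012
apply F[2]=+0.394 → step 3: x=0.006, v=0.114, θ=-0.010, ω=-0.025
apply F[3]=+0.075 → step 4: x=0.008, v=0.116, θ=-0.010, ω=-0.031
apply F[4]=-0.140 → step 5: x=0.011, v=0.115, θ=-0.011, ω=-0.033
apply F[5]=-0.284 → step 6: x=0.013, v=0.112, θ=-0.012, ω=-0.032
apply F[6]=-0.377 → step 7: x=0.015, v=0.108, θ=-0.012, ω=-0.029
apply F[7]=-0.433 → step 8: x=0.017, v=0.104, θ=-0.013, ω=-0.026
apply F[8]=-0.465 → step 9: x=0.019, v=0.099, θ=-0.013, ω=-0.022
apply F[9]=-0.480 → step 10: x=0.021, v=0.094, θ=-0.014, ω=-0.017
apply F[10]=-0.483 → step 11: x=0.023, v=0.089, θ=-0.014, ω=-0.013
apply F[11]=-0.478 → step 12: x=0.025, v=0.085, θ=-0.014, ω=-0.009
apply F[12]=-0.468 → step 13: x=0.027, v=0.080, θ=-0.014, ω=-0.006
apply F[13]=-0.455 → step 14: x=0.028, v=0.075, θ=-0.014, ω=-0.002
apply F[14]=-0.440 → step 15: x=0.030, v=0.071, θ=-0.014, ω=0.000
apply F[15]=-0.424 → step 16: x=0.031, v=0.067, θ=-0.014, ω=0.003
apply F[16]=-0.408 → step 17: x=0.032, v=0.063, θ=-0.014, ω=0.005
Max |angle| over trajectory = 0.014 rad; bound = 0.127 → within bound.

Answer: yes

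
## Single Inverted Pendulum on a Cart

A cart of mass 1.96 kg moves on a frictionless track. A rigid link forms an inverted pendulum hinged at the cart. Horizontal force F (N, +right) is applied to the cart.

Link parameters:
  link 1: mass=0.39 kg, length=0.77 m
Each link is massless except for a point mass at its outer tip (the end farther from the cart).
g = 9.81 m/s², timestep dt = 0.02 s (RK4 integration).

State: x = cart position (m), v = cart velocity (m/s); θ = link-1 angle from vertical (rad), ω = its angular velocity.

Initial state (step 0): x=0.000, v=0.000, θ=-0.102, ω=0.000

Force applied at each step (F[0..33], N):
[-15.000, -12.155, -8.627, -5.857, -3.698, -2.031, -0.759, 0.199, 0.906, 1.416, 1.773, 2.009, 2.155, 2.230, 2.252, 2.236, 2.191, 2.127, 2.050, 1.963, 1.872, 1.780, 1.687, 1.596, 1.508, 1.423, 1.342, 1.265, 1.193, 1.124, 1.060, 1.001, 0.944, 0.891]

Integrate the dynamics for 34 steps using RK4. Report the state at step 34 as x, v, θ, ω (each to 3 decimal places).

apply F[0]=-15.000 → step 1: x=-0.001, v=-0.149, θ=-0.100, ω=0.166
apply F[1]=-12.155 → step 2: x=-0.006, v=-0.269, θ=-0.096, ω=0.297
apply F[2]=-8.627 → step 3: x=-0.012, v=-0.353, θ=-0.089, ω=0.382
apply F[3]=-5.857 → step 4: x=-0.020, v=-0.410, θ=-0.081, ω=0.434
apply F[4]=-3.698 → step 5: x=-0.028, v=-0.444, θ=-0.072, ω=0.459
apply F[5]=-2.031 → step 6: x=-0.037, v=-0.462, θ=-0.063, ω=0.465
apply F[6]=-0.759 → step 7: x=-0.046, v=-0.468, θ=-0.053, ω=0.458
apply F[7]=+0.199 → step 8: x=-0.056, v=-0.464, θ=-0.044, ω=0.440
apply F[8]=+0.906 → step 9: x=-0.065, v=-0.453, θ=-0.036, ω=0.416
apply F[9]=+1.416 → step 10: x=-0.074, v=-0.438, θ=-0.028, ω=0.388
apply F[10]=+1.773 → step 11: x=-0.082, v=-0.419, θ=-0.020, ω=0.357
apply F[11]=+2.009 → step 12: x=-0.091, v=-0.397, θ=-0.014, ω=0.325
apply F[12]=+2.155 → step 13: x=-0.098, v=-0.375, θ=-0.007, ω=0.293
apply F[13]=+2.230 → step 14: x=-0.106, v=-0.352, θ=-0.002, ω=0.262
apply F[14]=+2.252 → step 15: x=-0.112, v=-0.329, θ=0.003, ω=0.233
apply F[15]=+2.236 → step 16: x=-0.119, v=-0.307, θ=0.008, ω=0.205
apply F[16]=+2.191 → step 17: x=-0.125, v=-0.285, θ=0.011, ω=0.179
apply F[17]=+2.127 → step 18: x=-0.130, v=-0.263, θ=0.015, ω=0.155
apply F[18]=+2.050 → step 19: x=-0.135, v=-0.243, θ=0.018, ω=0.132
apply F[19]=+1.963 → step 20: x=-0.140, v=-0.224, θ=0.020, ω=0.112
apply F[20]=+1.872 → step 21: x=-0.144, v=-0.206, θ=0.022, ω=0.094
apply F[21]=+1.780 → step 22: x=-0.148, v=-0.188, θ=0.024, ω=0.077
apply F[22]=+1.687 → step 23: x=-0.152, v=-0.172, θ=0.025, ω=0.062
apply F[23]=+1.596 → step 24: x=-0.155, v=-0.157, θ=0.026, ω=0.049
apply F[24]=+1.508 → step 25: x=-0.158, v=-0.142, θ=0.027, ω=0.037
apply F[25]=+1.423 → step 26: x=-0.161, v=-0.129, θ=0.028, ω=0.027
apply F[26]=+1.342 → step 27: x=-0.163, v=-0.116, θ=0.028, ω=0.017
apply F[27]=+1.265 → step 28: x=-0.165, v=-0.105, θ=0.028, ω=0.009
apply F[28]=+1.193 → step 29: x=-0.167, v=-0.094, θ=0.029, ω=0.002
apply F[29]=+1.124 → step 30: x=-0.169, v=-0.083, θ=0.029, ω=-0.004
apply F[30]=+1.060 → step 31: x=-0.171, v=-0.073, θ=0.028, ω=-0.009
apply F[31]=+1.001 → step 32: x=-0.172, v=-0.064, θ=0.028, ω=-0.014
apply F[32]=+0.944 → step 33: x=-0.173, v=-0.056, θ=0.028, ω=-0.018
apply F[33]=+0.891 → step 34: x=-0.174, v=-0.048, θ=0.028, ω=-0.021

Answer: x=-0.174, v=-0.048, θ=0.028, ω=-0.021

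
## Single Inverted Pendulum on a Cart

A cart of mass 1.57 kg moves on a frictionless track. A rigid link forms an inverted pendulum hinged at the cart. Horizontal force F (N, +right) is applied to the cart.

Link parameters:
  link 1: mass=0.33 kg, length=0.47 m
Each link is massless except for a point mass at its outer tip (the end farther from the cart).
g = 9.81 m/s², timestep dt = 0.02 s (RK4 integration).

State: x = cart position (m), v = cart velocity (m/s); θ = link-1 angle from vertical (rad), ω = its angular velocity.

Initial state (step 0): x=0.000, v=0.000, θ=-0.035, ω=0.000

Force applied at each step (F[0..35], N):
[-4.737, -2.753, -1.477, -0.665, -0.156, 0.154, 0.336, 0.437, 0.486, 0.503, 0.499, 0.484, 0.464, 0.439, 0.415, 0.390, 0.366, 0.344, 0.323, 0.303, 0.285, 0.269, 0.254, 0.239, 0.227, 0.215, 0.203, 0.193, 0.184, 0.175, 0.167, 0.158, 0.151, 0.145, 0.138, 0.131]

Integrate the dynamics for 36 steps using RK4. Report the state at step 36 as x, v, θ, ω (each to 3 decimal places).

apply F[0]=-4.737 → step 1: x=-0.001, v=-0.059, θ=-0.034, ω=0.111
apply F[1]=-2.753 → step 2: x=-0.002, v=-0.093, θ=-0.031, ω=0.169
apply F[2]=-1.477 → step 3: x=-0.004, v=-0.110, θ=-0.027, ω=0.194
apply F[3]=-0.665 → step 4: x=-0.006, v=-0.118, θ=-0.024, ω=0.199
apply F[4]=-0.156 → step 5: x=-0.009, v=-0.119, θ=-0.020, ω=0.193
apply F[5]=+0.154 → step 6: x=-0.011, v=-0.116, θ=-0.016, ω=0.179
apply F[6]=+0.336 → step 7: x=-0.013, v=-0.111, θ=-0.012, ω=0.163
apply F[7]=+0.437 → step 8: x=-0.016, v=-0.105, θ=-0.009, ω=0.146
apply F[8]=+0.486 → step 9: x=-0.018, v=-0.099, θ=-0.007, ω=0.129
apply F[9]=+0.503 → step 10: x=-0.020, v=-0.092, θ=-0.004, ω=0.112
apply F[10]=+0.499 → step 11: x=-0.021, v=-0.086, θ=-0.002, ω=0.097
apply F[11]=+0.484 → step 12: x=-0.023, v=-0.079, θ=-0.000, ω=0.083
apply F[12]=+0.464 → step 13: x=-0.024, v=-0.073, θ=0.001, ω=0.071
apply F[13]=+0.439 → step 14: x=-0.026, v=-0.068, θ=0.002, ω=0.060
apply F[14]=+0.415 → step 15: x=-0.027, v=-0.063, θ=0.004, ω=0.050
apply F[15]=+0.390 → step 16: x=-0.028, v=-0.058, θ=0.005, ω=0.042
apply F[16]=+0.366 → step 17: x=-0.029, v=-0.053, θ=0.005, ω=0.034
apply F[17]=+0.344 → step 18: x=-0.031, v=-0.049, θ=0.006, ω=0.028
apply F[18]=+0.323 → step 19: x=-0.031, v=-0.045, θ=0.006, ω=0.022
apply F[19]=+0.303 → step 20: x=-0.032, v=-0.042, θ=0.007, ω=0.017
apply F[20]=+0.285 → step 21: x=-0.033, v=-0.039, θ=0.007, ω=0.013
apply F[21]=+0.269 → step 22: x=-0.034, v=-0.035, θ=0.007, ω=0.010
apply F[22]=+0.254 → step 23: x=-0.035, v=-0.032, θ=0.007, ω=0.006
apply F[23]=+0.239 → step 24: x=-0.035, v=-0.030, θ=0.008, ω=0.004
apply F[24]=+0.227 → step 25: x=-0.036, v=-0.027, θ=0.008, ω=0.001
apply F[25]=+0.215 → step 26: x=-0.036, v=-0.025, θ=0.008, ω=-0.001
apply F[26]=+0.203 → step 27: x=-0.037, v=-0.022, θ=0.008, ω=-0.002
apply F[27]=+0.193 → step 28: x=-0.037, v=-0.020, θ=0.008, ω=-0.004
apply F[28]=+0.184 → step 29: x=-0.038, v=-0.018, θ=0.007, ω=-0.005
apply F[29]=+0.175 → step 30: x=-0.038, v=-0.016, θ=0.007, ω=-0.006
apply F[30]=+0.167 → step 31: x=-0.038, v=-0.015, θ=0.007, ω=-0.007
apply F[31]=+0.158 → step 32: x=-0.038, v=-0.013, θ=0.007, ω=-0.007
apply F[32]=+0.151 → step 33: x=-0.039, v=-0.011, θ=0.007, ω=-0.008
apply F[33]=+0.145 → step 34: x=-0.039, v=-0.010, θ=0.007, ω=-0.008
apply F[34]=+0.138 → step 35: x=-0.039, v=-0.008, θ=0.007, ω=-0.009
apply F[35]=+0.131 → step 36: x=-0.039, v=-0.007, θ=0.006, ω=-0.009

Answer: x=-0.039, v=-0.007, θ=0.006, ω=-0.009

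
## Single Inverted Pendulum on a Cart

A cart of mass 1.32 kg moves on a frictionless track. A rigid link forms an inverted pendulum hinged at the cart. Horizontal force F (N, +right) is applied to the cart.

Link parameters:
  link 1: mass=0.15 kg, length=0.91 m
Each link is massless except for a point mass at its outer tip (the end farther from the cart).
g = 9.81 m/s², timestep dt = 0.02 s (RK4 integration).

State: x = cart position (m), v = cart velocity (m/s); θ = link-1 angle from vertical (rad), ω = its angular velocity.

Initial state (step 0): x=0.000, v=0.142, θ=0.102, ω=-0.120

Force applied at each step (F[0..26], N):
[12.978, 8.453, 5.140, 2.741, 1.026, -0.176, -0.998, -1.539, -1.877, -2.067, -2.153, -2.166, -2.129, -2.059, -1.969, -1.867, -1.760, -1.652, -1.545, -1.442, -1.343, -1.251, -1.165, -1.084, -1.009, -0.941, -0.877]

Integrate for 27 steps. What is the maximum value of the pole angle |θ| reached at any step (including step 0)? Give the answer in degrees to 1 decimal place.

apply F[0]=+12.978 → step 1: x=0.005, v=0.336, θ=0.098, ω=-0.311
apply F[1]=+8.453 → step 2: x=0.013, v=0.462, θ=0.090, ω=-0.428
apply F[2]=+5.140 → step 3: x=0.023, v=0.538, θ=0.081, ω=-0.493
apply F[3]=+2.741 → step 4: x=0.034, v=0.578, θ=0.071, ω=-0.520
apply F[4]=+1.026 → step 5: x=0.046, v=0.592, θ=0.061, ω=-0.521
apply F[5]=-0.176 → step 6: x=0.057, v=0.588, θ=0.050, ω=-0.505
apply F[6]=-0.998 → step 7: x=0.069, v=0.572, θ=0.040, ω=-0.478
apply F[7]=-1.539 → step 8: x=0.080, v=0.548, θ=0.031, ω=-0.444
apply F[8]=-1.877 → step 9: x=0.091, v=0.519, θ=0.023, ω=-0.406
apply F[9]=-2.067 → step 10: x=0.101, v=0.487, θ=0.015, ω=-0.367
apply F[10]=-2.153 → step 11: x=0.110, v=0.454, θ=0.008, ω=-0.328
apply F[11]=-2.166 → step 12: x=0.119, v=0.421, θ=0.002, ω=-0.291
apply F[12]=-2.129 → step 13: x=0.127, v=0.389, θ=-0.004, ω=-0.256
apply F[13]=-2.059 → step 14: x=0.135, v=0.358, θ=-0.008, ω=-0.223
apply F[14]=-1.969 → step 15: x=0.142, v=0.328, θ=-0.013, ω=-0.193
apply F[15]=-1.867 → step 16: x=0.148, v=0.301, θ=-0.016, ω=-0.165
apply F[16]=-1.760 → step 17: x=0.154, v=0.274, θ=-0.019, ω=-0.140
apply F[17]=-1.652 → step 18: x=0.159, v=0.250, θ=-0.022, ω=-0.118
apply F[18]=-1.545 → step 19: x=0.164, v=0.227, θ=-0.024, ω=-0.097
apply F[19]=-1.442 → step 20: x=0.168, v=0.205, θ=-0.026, ω=-0.079
apply F[20]=-1.343 → step 21: x=0.172, v=0.186, θ=-0.027, ω=-0.063
apply F[21]=-1.251 → step 22: x=0.175, v=0.167, θ=-0.028, ω=-0.049
apply F[22]=-1.165 → step 23: x=0.179, v=0.150, θ=-0.029, ω=-0.037
apply F[23]=-1.084 → step 24: x=0.181, v=0.135, θ=-0.030, ω=-0.026
apply F[24]=-1.009 → step 25: x=0.184, v=0.120, θ=-0.030, ω=-0.016
apply F[25]=-0.941 → step 26: x=0.186, v=0.106, θ=-0.030, ω=-0.008
apply F[26]=-0.877 → step 27: x=0.188, v=0.094, θ=-0.030, ω=-0.000
Max |angle| over trajectory = 0.102 rad = 5.8°.

Answer: 5.8°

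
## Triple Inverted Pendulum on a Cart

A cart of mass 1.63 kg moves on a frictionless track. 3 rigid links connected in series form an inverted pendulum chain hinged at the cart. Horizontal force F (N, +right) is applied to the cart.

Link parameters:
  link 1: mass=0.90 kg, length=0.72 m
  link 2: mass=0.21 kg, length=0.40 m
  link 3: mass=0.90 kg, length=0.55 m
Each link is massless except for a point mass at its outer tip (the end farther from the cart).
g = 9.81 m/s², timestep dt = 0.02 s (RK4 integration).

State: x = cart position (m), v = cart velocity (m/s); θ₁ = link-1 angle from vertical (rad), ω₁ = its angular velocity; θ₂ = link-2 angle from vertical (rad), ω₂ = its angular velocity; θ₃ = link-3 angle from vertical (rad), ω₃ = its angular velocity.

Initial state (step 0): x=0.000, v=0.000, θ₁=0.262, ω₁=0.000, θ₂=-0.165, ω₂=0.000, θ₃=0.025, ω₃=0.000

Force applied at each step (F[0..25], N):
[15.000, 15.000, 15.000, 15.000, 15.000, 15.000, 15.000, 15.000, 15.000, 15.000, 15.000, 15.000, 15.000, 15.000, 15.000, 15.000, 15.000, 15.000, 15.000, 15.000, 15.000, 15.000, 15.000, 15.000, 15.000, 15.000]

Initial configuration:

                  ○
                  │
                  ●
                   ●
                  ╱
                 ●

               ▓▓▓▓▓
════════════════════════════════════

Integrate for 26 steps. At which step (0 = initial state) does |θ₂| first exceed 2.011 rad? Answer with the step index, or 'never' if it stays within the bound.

apply F[0]=+15.000 → step 1: x=0.001, v=0.129, θ₁=0.262, ω₁=0.003, θ₂=-0.172, ω₂=-0.699, θ₃=0.028, ω₃=0.270
apply F[1]=+15.000 → step 2: x=0.005, v=0.259, θ₁=0.262, ω₁=-0.003, θ₂=-0.193, ω₂=-1.396, θ₃=0.036, ω₃=0.544
apply F[2]=+15.000 → step 3: x=0.012, v=0.394, θ₁=0.262, ω₁=-0.025, θ₂=-0.228, ω₂=-2.079, θ₃=0.049, ω₃=0.812
apply F[3]=+15.000 → step 4: x=0.021, v=0.532, θ₁=0.261, ω₁=-0.070, θ₂=-0.276, ω₂=-2.720, θ₃=0.068, ω₃=1.057
apply F[4]=+15.000 → step 5: x=0.033, v=0.676, θ₁=0.259, ω₁=-0.143, θ₂=-0.336, ω₂=-3.292, θ₃=0.091, ω₃=1.254
apply F[5]=+15.000 → step 6: x=0.048, v=0.824, θ₁=0.255, ω₁=-0.242, θ₂=-0.407, ω₂=-3.780, θ₃=0.118, ω₃=1.385
apply F[6]=+15.000 → step 7: x=0.066, v=0.976, θ₁=0.249, ω₁=-0.366, θ₂=-0.487, ω₂=-4.191, θ₃=0.146, ω₃=1.443
apply F[7]=+15.000 → step 8: x=0.087, v=1.130, θ₁=0.240, ω₁=-0.509, θ₂=-0.574, ω₂=-4.543, θ₃=0.175, ω₃=1.431
apply F[8]=+15.000 → step 9: x=0.111, v=1.286, θ₁=0.228, ω₁=-0.672, θ₂=-0.668, ω₂=-4.856, θ₃=0.203, ω₃=1.355
apply F[9]=+15.000 → step 10: x=0.139, v=1.446, θ₁=0.213, ω₁=-0.852, θ₂=-0.768, ω₂=-5.150, θ₃=0.229, ω₃=1.219
apply F[10]=+15.000 → step 11: x=0.169, v=1.608, θ₁=0.194, ω₁=-1.051, θ₂=-0.874, ω₂=-5.441, θ₃=0.251, ω₃=1.025
apply F[11]=+15.000 → step 12: x=0.203, v=1.773, θ₁=0.171, ω₁=-1.271, θ₂=-0.986, ω₂=-5.741, θ₃=0.270, ω₃=0.769
apply F[12]=+15.000 → step 13: x=0.240, v=1.941, θ₁=0.143, ω₁=-1.515, θ₂=-1.104, ω₂=-6.058, θ₃=0.282, ω₃=0.449
apply F[13]=+15.000 → step 14: x=0.281, v=2.114, θ₁=0.110, ω₁=-1.785, θ₂=-1.228, ω₂=-6.397, θ₃=0.287, ω₃=0.057
apply F[14]=+15.000 → step 15: x=0.325, v=2.291, θ₁=0.072, ω₁=-2.087, θ₂=-1.360, ω₂=-6.762, θ₃=0.284, ω₃=-0.413
apply F[15]=+15.000 → step 16: x=0.372, v=2.471, θ₁=0.027, ω₁=-2.424, θ₂=-1.499, ω₂=-7.147, θ₃=0.270, ω₃=-0.967
apply F[16]=+15.000 → step 17: x=0.423, v=2.655, θ₁=-0.026, ω₁=-2.796, θ₂=-1.646, ω₂=-7.540, θ₃=0.244, ω₃=-1.604
apply F[17]=+15.000 → step 18: x=0.478, v=2.841, θ₁=-0.086, ω₁=-3.204, θ₂=-1.801, ω₂=-7.916, θ₃=0.205, ω₃=-2.314
apply F[18]=+15.000 → step 19: x=0.537, v=3.027, θ₁=-0.154, ω₁=-3.642, θ₂=-1.962, ω₂=-8.231, θ₃=0.151, ω₃=-3.069
apply F[19]=+15.000 → step 20: x=0.599, v=3.208, θ₁=-0.231, ω₁=-4.097, θ₂=-2.129, ω₂=-8.419, θ₃=0.083, ω₃=-3.821
apply F[20]=+15.000 → step 21: x=0.665, v=3.379, θ₁=-0.318, ω₁=-4.544, θ₂=-2.298, ω₂=-8.396, θ₃=-0.001, ω₃=-4.500
apply F[21]=+15.000 → step 22: x=0.734, v=3.531, θ₁=-0.413, ω₁=-4.956, θ₂=-2.463, ω₂=-8.076, θ₃=-0.096, ω₃=-5.024
apply F[22]=+15.000 → step 23: x=0.806, v=3.658, θ₁=-0.516, ω₁=-5.303, θ₂=-2.618, ω₂=-7.401, θ₃=-0.200, ω₃=-5.323
apply F[23]=+15.000 → step 24: x=0.881, v=3.750, θ₁=-0.624, ω₁=-5.568, θ₂=-2.756, ω₂=-6.365, θ₃=-0.308, ω₃=-5.366
apply F[24]=+15.000 → step 25: x=0.956, v=3.807, θ₁=-0.738, ω₁=-5.755, θ₂=-2.871, ω₂=-5.028, θ₃=-0.413, ω₃=-5.172
apply F[25]=+15.000 → step 26: x=1.033, v=3.830, θ₁=-0.854, ω₁=-5.886, θ₂=-2.956, ω₂=-3.494, θ₃=-0.513, ω₃=-4.807
|θ₂| = 2.129 > 2.011 first at step 20.

Answer: 20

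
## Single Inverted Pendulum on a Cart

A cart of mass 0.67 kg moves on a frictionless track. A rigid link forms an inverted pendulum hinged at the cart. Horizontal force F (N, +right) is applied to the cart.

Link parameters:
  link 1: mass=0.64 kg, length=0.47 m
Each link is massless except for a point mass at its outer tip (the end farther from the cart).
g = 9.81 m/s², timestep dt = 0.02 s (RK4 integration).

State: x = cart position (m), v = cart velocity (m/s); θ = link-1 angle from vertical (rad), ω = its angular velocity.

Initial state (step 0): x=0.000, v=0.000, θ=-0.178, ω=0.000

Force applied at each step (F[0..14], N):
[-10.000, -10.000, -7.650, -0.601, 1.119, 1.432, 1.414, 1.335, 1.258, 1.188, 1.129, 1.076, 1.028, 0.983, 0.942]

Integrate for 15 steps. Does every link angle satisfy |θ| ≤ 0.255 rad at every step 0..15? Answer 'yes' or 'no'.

apply F[0]=-10.000 → step 1: x=-0.003, v=-0.259, θ=-0.173, ω=0.468
apply F[1]=-10.000 → step 2: x=-0.010, v=-0.520, θ=-0.159, ω=0.948
apply F[2]=-7.650 → step 3: x=-0.023, v=-0.719, θ=-0.137, ω=1.304
apply F[3]=-0.601 → step 4: x=-0.037, v=-0.716, θ=-0.111, ω=1.245
apply F[4]=+1.119 → step 5: x=-0.051, v=-0.665, θ=-0.088, ω=1.098
apply F[5]=+1.432 → step 6: x=-0.064, v=-0.609, θ=-0.067, ω=0.946
apply F[6]=+1.414 → step 7: x=-0.075, v=-0.557, θ=-0.050, ω=0.810
apply F[7]=+1.335 → step 8: x=-0.086, v=-0.509, θ=-0.035, ω=0.692
apply F[8]=+1.258 → step 9: x=-0.096, v=-0.466, θ=-0.022, ω=0.589
apply F[9]=+1.188 → step 10: x=-0.105, v=-0.428, θ=-0.011, ω=0.501
apply F[10]=+1.129 → step 11: x=-0.113, v=-0.393, θ=-0.002, ω=0.424
apply F[11]=+1.076 → step 12: x=-0.120, v=-0.361, θ=0.006, ω=0.357
apply F[12]=+1.028 → step 13: x=-0.127, v=-0.332, θ=0.012, ω=0.299
apply F[13]=+0.983 → step 14: x=-0.134, v=-0.306, θ=0.018, ω=0.249
apply F[14]=+0.942 → step 15: x=-0.140, v=-0.282, θ=0.022, ω=0.206
Max |angle| over trajectory = 0.178 rad; bound = 0.255 → within bound.

Answer: yes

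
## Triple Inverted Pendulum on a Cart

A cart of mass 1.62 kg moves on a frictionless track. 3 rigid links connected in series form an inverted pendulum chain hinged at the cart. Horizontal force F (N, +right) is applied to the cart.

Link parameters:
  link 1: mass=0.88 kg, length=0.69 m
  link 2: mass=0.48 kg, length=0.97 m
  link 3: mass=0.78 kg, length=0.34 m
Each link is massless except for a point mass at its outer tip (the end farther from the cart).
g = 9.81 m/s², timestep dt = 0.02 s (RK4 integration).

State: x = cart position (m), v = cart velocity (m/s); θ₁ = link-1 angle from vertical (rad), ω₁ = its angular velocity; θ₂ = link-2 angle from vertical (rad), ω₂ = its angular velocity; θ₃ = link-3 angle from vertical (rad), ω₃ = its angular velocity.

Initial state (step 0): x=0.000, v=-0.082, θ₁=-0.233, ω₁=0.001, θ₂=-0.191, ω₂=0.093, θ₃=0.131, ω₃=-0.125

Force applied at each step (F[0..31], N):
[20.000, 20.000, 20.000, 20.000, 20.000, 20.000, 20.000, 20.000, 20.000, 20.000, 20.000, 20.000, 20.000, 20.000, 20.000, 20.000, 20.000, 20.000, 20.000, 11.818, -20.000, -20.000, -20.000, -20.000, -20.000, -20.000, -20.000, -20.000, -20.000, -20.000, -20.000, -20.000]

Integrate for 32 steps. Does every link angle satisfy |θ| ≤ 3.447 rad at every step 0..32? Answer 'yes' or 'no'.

apply F[0]=+20.000 → step 1: x=0.001, v=0.200, θ₁=-0.238, ω₁=-0.472, θ₂=-0.190, ω₂=0.052, θ₃=0.131, ω₃=0.134
apply F[1]=+20.000 → step 2: x=0.008, v=0.480, θ₁=-0.252, ω₁=-0.947, θ₂=-0.189, ω₂=0.017, θ₃=0.136, ω₃=0.375
apply F[2]=+20.000 → step 3: x=0.020, v=0.758, θ₁=-0.276, ω₁=-1.421, θ₂=-0.189, ω₂=-0.008, θ₃=0.146, ω₃=0.580
apply F[3]=+20.000 → step 4: x=0.038, v=1.029, θ₁=-0.309, ω₁=-1.891, θ₂=-0.189, ω₂=-0.022, θ₃=0.159, ω₃=0.731
apply F[4]=+20.000 → step 5: x=0.061, v=1.290, θ₁=-0.351, ω₁=-2.349, θ₂=-0.190, ω₂=-0.026, θ₃=0.175, ω₃=0.810
apply F[5]=+20.000 → step 6: x=0.090, v=1.536, θ₁=-0.403, ω₁=-2.785, θ₂=-0.190, ω₂=-0.025, θ₃=0.191, ω₃=0.806
apply F[6]=+20.000 → step 7: x=0.123, v=1.764, θ₁=-0.462, ω₁=-3.188, θ₂=-0.191, ω₂=-0.026, θ₃=0.206, ω₃=0.713
apply F[7]=+20.000 → step 8: x=0.160, v=1.969, θ₁=-0.530, ω₁=-3.549, θ₂=-0.191, ω₂=-0.041, θ₃=0.219, ω₃=0.538
apply F[8]=+20.000 → step 9: x=0.201, v=2.150, θ₁=-0.604, ω₁=-3.863, θ₂=-0.192, ω₂=-0.078, θ₃=0.227, ω₃=0.295
apply F[9]=+20.000 → step 10: x=0.246, v=2.307, θ₁=-0.684, ω₁=-4.132, θ₂=-0.195, ω₂=-0.144, θ₃=0.230, ω₃=0.003
apply F[10]=+20.000 → step 11: x=0.293, v=2.440, θ₁=-0.769, ω₁=-4.360, θ₂=-0.198, ω₂=-0.245, θ₃=0.227, ω₃=-0.317
apply F[11]=+20.000 → step 12: x=0.343, v=2.551, θ₁=-0.858, ω₁=-4.553, θ₂=-0.205, ω₂=-0.382, θ₃=0.218, ω₃=-0.650
apply F[12]=+20.000 → step 13: x=0.395, v=2.643, θ₁=-0.951, ω₁=-4.717, θ₂=-0.214, ω₂=-0.555, θ₃=0.201, ω₃=-0.983
apply F[13]=+20.000 → step 14: x=0.449, v=2.716, θ₁=-1.047, ω₁=-4.861, θ₂=-0.227, ω₂=-0.763, θ₃=0.178, ω₃=-1.308
apply F[14]=+20.000 → step 15: x=0.504, v=2.773, θ₁=-1.145, ω₁=-4.987, θ₂=-0.245, ω₂=-1.004, θ₃=0.149, ω₃=-1.622
apply F[15]=+20.000 → step 16: x=0.560, v=2.815, θ₁=-1.246, ω₁=-5.100, θ₂=-0.267, ω₂=-1.276, θ₃=0.114, ω₃=-1.925
apply F[16]=+20.000 → step 17: x=0.616, v=2.843, θ₁=-1.349, ω₁=-5.200, θ₂=-0.296, ω₂=-1.576, θ₃=0.072, ω₃=-2.220
apply F[17]=+20.000 → step 18: x=0.673, v=2.859, θ₁=-1.454, ω₁=-5.288, θ₂=-0.331, ω₂=-1.904, θ₃=0.025, ω₃=-2.512
apply F[18]=+20.000 → step 19: x=0.731, v=2.863, θ₁=-1.561, ω₁=-5.361, θ₂=-0.372, ω₂=-2.255, θ₃=-0.028, ω₃=-2.806
apply F[19]=+11.818 → step 20: x=0.787, v=2.794, θ₁=-1.669, ω₁=-5.437, θ₂=-0.420, ω₂=-2.569, θ₃=-0.087, ω₃=-3.085
apply F[20]=-20.000 → step 21: x=0.840, v=2.462, θ₁=-1.779, ω₁=-5.624, θ₂=-0.473, ω₂=-2.668, θ₃=-0.151, ω₃=-3.294
apply F[21]=-20.000 → step 22: x=0.886, v=2.112, θ₁=-1.894, ω₁=-5.847, θ₂=-0.527, ω₂=-2.806, θ₃=-0.219, ω₃=-3.513
apply F[22]=-20.000 → step 23: x=0.924, v=1.741, θ₁=-2.013, ω₁=-6.107, θ₂=-0.585, ω₂=-2.991, θ₃=-0.292, ω₃=-3.742
apply F[23]=-20.000 → step 24: x=0.955, v=1.348, θ₁=-2.138, ω₁=-6.404, θ₂=-0.647, ω₂=-3.239, θ₃=-0.369, ω₃=-3.982
apply F[24]=-20.000 → step 25: x=0.978, v=0.933, θ₁=-2.270, ω₁=-6.737, θ₂=-0.715, ω₂=-3.563, θ₃=-0.451, ω₃=-4.233
apply F[25]=-20.000 → step 26: x=0.992, v=0.498, θ₁=-2.408, ω₁=-7.096, θ₂=-0.791, ω₂=-3.982, θ₃=-0.538, ω₃=-4.501
apply F[26]=-20.000 → step 27: x=0.998, v=0.053, θ₁=-2.554, ω₁=-7.460, θ₂=-0.875, ω₂=-4.509, θ₃=-0.631, ω₃=-4.793
apply F[27]=-20.000 → step 28: x=0.995, v=-0.385, θ₁=-2.706, ω₁=-7.784, θ₂=-0.972, ω₂=-5.153, θ₃=-0.730, ω₃=-5.126
apply F[28]=-20.000 → step 29: x=0.983, v=-0.792, θ₁=-2.864, ω₁=-7.991, θ₂=-1.082, ω₂=-5.894, θ₃=-0.837, ω₃=-5.529
apply F[29]=-20.000 → step 30: x=0.963, v=-1.136, θ₁=-3.024, ω₁=-7.982, θ₂=-1.208, ω₂=-6.670, θ₃=-0.952, ω₃=-6.053
apply F[30]=-20.000 → step 31: x=0.938, v=-1.402, θ₁=-3.181, ω₁=-7.669, θ₂=-1.348, ω₂=-7.382, θ₃=-1.080, ω₃=-6.760
apply F[31]=-20.000 → step 32: x=0.908, v=-1.600, θ₁=-3.329, ω₁=-7.021, θ₂=-1.502, ω₂=-7.923, θ₃=-1.224, ω₃=-7.698
Max |angle| over trajectory = 3.329 rad; bound = 3.447 → within bound.

Answer: yes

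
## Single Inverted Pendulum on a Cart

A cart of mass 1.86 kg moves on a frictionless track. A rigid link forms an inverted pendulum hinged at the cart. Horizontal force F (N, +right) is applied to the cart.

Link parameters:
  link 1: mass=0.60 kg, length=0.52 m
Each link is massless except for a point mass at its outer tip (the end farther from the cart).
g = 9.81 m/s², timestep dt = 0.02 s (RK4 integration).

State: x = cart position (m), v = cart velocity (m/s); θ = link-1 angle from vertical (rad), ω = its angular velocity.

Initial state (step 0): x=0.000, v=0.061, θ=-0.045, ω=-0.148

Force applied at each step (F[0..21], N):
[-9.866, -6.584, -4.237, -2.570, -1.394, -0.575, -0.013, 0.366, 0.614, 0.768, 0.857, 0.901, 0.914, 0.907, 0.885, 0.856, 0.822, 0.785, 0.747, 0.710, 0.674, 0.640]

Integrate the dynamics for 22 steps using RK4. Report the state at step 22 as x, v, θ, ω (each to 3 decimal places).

apply F[0]=-9.866 → step 1: x=0.000, v=-0.042, θ=-0.046, ω=0.033
apply F[1]=-6.584 → step 2: x=-0.001, v=-0.110, θ=-0.044, ω=0.146
apply F[2]=-4.237 → step 3: x=-0.004, v=-0.153, θ=-0.041, ω=0.212
apply F[3]=-2.570 → step 4: x=-0.007, v=-0.178, θ=-0.036, ω=0.246
apply F[4]=-1.394 → step 5: x=-0.011, v=-0.191, θ=-0.031, ω=0.258
apply F[5]=-0.575 → step 6: x=-0.015, v=-0.195, θ=-0.026, ω=0.256
apply F[6]=-0.013 → step 7: x=-0.019, v=-0.194, θ=-0.021, ω=0.244
apply F[7]=+0.366 → step 8: x=-0.023, v=-0.189, θ=-0.016, ω=0.227
apply F[8]=+0.614 → step 9: x=-0.026, v=-0.181, θ=-0.012, ω=0.208
apply F[9]=+0.768 → step 10: x=-0.030, v=-0.172, θ=-0.008, ω=0.187
apply F[10]=+0.857 → step 11: x=-0.033, v=-0.163, θ=-0.005, ω=0.166
apply F[11]=+0.901 → step 12: x=-0.036, v=-0.153, θ=-0.001, ω=0.146
apply F[12]=+0.914 → step 13: x=-0.039, v=-0.143, θ=0.001, ω=0.127
apply F[13]=+0.907 → step 14: x=-0.042, v=-0.134, θ=0.004, ω=0.110
apply F[14]=+0.885 → step 15: x=-0.045, v=-0.124, θ=0.006, ω=0.094
apply F[15]=+0.856 → step 16: x=-0.047, v=-0.116, θ=0.007, ω=0.079
apply F[16]=+0.822 → step 17: x=-0.049, v=-0.107, θ=0.009, ω=0.066
apply F[17]=+0.785 → step 18: x=-0.051, v=-0.099, θ=0.010, ω=0.055
apply F[18]=+0.747 → step 19: x=-0.053, v=-0.092, θ=0.011, ω=0.045
apply F[19]=+0.710 → step 20: x=-0.055, v=-0.085, θ=0.012, ω=0.036
apply F[20]=+0.674 → step 21: x=-0.057, v=-0.079, θ=0.013, ω=0.028
apply F[21]=+0.640 → step 22: x=-0.058, v=-0.073, θ=0.013, ω=0.021

Answer: x=-0.058, v=-0.073, θ=0.013, ω=0.021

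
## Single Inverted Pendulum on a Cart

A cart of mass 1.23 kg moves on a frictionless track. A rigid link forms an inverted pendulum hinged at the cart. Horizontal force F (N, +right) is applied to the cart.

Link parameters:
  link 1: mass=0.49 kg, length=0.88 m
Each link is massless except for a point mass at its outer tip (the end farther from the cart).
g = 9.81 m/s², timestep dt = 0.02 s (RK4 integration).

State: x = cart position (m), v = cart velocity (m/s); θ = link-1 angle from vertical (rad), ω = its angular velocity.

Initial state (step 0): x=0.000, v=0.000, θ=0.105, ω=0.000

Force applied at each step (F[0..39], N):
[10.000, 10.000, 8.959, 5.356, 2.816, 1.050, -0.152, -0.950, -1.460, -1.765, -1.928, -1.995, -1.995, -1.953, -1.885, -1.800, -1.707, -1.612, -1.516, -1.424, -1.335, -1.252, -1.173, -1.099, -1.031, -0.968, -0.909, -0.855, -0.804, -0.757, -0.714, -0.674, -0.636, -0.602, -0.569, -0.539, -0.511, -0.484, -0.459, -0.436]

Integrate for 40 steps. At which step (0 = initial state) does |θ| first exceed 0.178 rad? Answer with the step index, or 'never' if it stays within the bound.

Answer: never

Derivation:
apply F[0]=+10.000 → step 1: x=0.002, v=0.154, θ=0.103, ω=-0.151
apply F[1]=+10.000 → step 2: x=0.006, v=0.308, θ=0.099, ω=-0.302
apply F[2]=+8.959 → step 3: x=0.014, v=0.446, θ=0.092, ω=-0.437
apply F[3]=+5.356 → step 4: x=0.023, v=0.526, θ=0.082, ω=-0.508
apply F[4]=+2.816 → step 5: x=0.034, v=0.566, θ=0.072, ω=-0.536
apply F[5]=+1.050 → step 6: x=0.046, v=0.578, θ=0.061, ω=-0.535
apply F[6]=-0.152 → step 7: x=0.057, v=0.571, θ=0.050, ω=-0.515
apply F[7]=-0.950 → step 8: x=0.068, v=0.552, θ=0.040, ω=-0.484
apply F[8]=-1.460 → step 9: x=0.079, v=0.526, θ=0.031, ω=-0.446
apply F[9]=-1.765 → step 10: x=0.089, v=0.495, θ=0.023, ω=-0.405
apply F[10]=-1.928 → step 11: x=0.099, v=0.462, θ=0.015, ω=-0.363
apply F[11]=-1.995 → step 12: x=0.108, v=0.429, θ=0.008, ω=-0.323
apply F[12]=-1.995 → step 13: x=0.116, v=0.396, θ=0.002, ω=-0.284
apply F[13]=-1.953 → step 14: x=0.124, v=0.364, θ=-0.003, ω=-0.248
apply F[14]=-1.885 → step 15: x=0.131, v=0.334, θ=-0.008, ω=-0.215
apply F[15]=-1.800 → step 16: x=0.137, v=0.306, θ=-0.012, ω=-0.185
apply F[16]=-1.707 → step 17: x=0.143, v=0.279, θ=-0.015, ω=-0.158
apply F[17]=-1.612 → step 18: x=0.148, v=0.254, θ=-0.018, ω=-0.133
apply F[18]=-1.516 → step 19: x=0.153, v=0.231, θ=-0.021, ω=-0.111
apply F[19]=-1.424 → step 20: x=0.158, v=0.210, θ=-0.023, ω=-0.092
apply F[20]=-1.335 → step 21: x=0.162, v=0.190, θ=-0.024, ω=-0.075
apply F[21]=-1.252 → step 22: x=0.165, v=0.171, θ=-0.026, ω=-0.059
apply F[22]=-1.173 → step 23: x=0.168, v=0.154, θ=-0.027, ω=-0.046
apply F[23]=-1.099 → step 24: x=0.171, v=0.138, θ=-0.028, ω=-0.034
apply F[24]=-1.031 → step 25: x=0.174, v=0.124, θ=-0.028, ω=-0.023
apply F[25]=-0.968 → step 26: x=0.176, v=0.110, θ=-0.028, ω=-0.014
apply F[26]=-0.909 → step 27: x=0.178, v=0.098, θ=-0.029, ω=-0.007
apply F[27]=-0.855 → step 28: x=0.180, v=0.086, θ=-0.029, ω=0.000
apply F[28]=-0.804 → step 29: x=0.182, v=0.075, θ=-0.029, ω=0.006
apply F[29]=-0.757 → step 30: x=0.183, v=0.065, θ=-0.028, ω=0.011
apply F[30]=-0.714 → step 31: x=0.185, v=0.056, θ=-0.028, ω=0.016
apply F[31]=-0.674 → step 32: x=0.186, v=0.047, θ=-0.028, ω=0.019
apply F[32]=-0.636 → step 33: x=0.186, v=0.039, θ=-0.027, ω=0.022
apply F[33]=-0.602 → step 34: x=0.187, v=0.031, θ=-0.027, ω=0.025
apply F[34]=-0.569 → step 35: x=0.188, v=0.024, θ=-0.026, ω=0.027
apply F[35]=-0.539 → step 36: x=0.188, v=0.017, θ=-0.026, ω=0.029
apply F[36]=-0.511 → step 37: x=0.188, v=0.011, θ=-0.025, ω=0.030
apply F[37]=-0.484 → step 38: x=0.189, v=0.005, θ=-0.025, ω=0.032
apply F[38]=-0.459 → step 39: x=0.189, v=-0.000, θ=-0.024, ω=0.032
apply F[39]=-0.436 → step 40: x=0.189, v=-0.006, θ=-0.023, ω=0.033
max |θ| = 0.105 ≤ 0.178 over all 41 states.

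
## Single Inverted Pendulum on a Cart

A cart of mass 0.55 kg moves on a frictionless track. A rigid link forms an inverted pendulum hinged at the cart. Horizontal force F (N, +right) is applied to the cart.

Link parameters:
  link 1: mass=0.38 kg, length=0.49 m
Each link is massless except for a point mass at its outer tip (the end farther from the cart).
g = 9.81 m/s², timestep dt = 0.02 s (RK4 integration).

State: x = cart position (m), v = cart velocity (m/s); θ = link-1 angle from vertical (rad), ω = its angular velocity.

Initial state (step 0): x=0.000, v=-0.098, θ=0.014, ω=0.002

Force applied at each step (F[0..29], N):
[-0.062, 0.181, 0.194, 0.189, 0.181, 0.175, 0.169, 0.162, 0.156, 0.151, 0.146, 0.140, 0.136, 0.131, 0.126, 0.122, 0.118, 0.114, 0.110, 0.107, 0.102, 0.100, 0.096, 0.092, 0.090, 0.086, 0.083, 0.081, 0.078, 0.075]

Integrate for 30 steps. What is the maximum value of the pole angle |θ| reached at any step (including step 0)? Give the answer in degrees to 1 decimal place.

apply F[0]=-0.062 → step 1: x=-0.002, v=-0.102, θ=0.014, ω=0.016
apply F[1]=+0.181 → step 2: x=-0.004, v=-0.098, θ=0.014, ω=0.012
apply F[2]=+0.194 → step 3: x=-0.006, v=-0.092, θ=0.015, ω=0.008
apply F[3]=+0.189 → step 4: x=-0.008, v=-0.088, θ=0.015, ω=0.004
apply F[4]=+0.181 → step 5: x=-0.009, v=-0.083, θ=0.015, ω=0.000
apply F[5]=+0.175 → step 6: x=-0.011, v=-0.079, θ=0.015, ω=-0.003
apply F[6]=+0.169 → step 7: x=-0.013, v=-0.074, θ=0.015, ω=-0.005
apply F[7]=+0.162 → step 8: x=-0.014, v=-0.071, θ=0.015, ω=-0.007
apply F[8]=+0.156 → step 9: x=-0.015, v=-0.067, θ=0.014, ω=-0.009
apply F[9]=+0.151 → step 10: x=-0.017, v=-0.063, θ=0.014, ω=-0.010
apply F[10]=+0.146 → step 11: x=-0.018, v=-0.060, θ=0.014, ω=-0.012
apply F[11]=+0.140 → step 12: x=-0.019, v=-0.057, θ=0.014, ω=-0.013
apply F[12]=+0.136 → step 13: x=-0.020, v=-0.054, θ=0.014, ω=-0.013
apply F[13]=+0.131 → step 14: x=-0.021, v=-0.051, θ=0.013, ω=-0.014
apply F[14]=+0.126 → step 15: x=-0.022, v=-0.048, θ=0.013, ω=-0.015
apply F[15]=+0.122 → step 16: x=-0.023, v=-0.045, θ=0.013, ω=-0.015
apply F[16]=+0.118 → step 17: x=-0.024, v=-0.043, θ=0.012, ω=-0.015
apply F[17]=+0.114 → step 18: x=-0.025, v=-0.040, θ=0.012, ω=-0.015
apply F[18]=+0.110 → step 19: x=-0.026, v=-0.038, θ=0.012, ω=-0.016
apply F[19]=+0.107 → step 20: x=-0.026, v=-0.035, θ=0.011, ω=-0.016
apply F[20]=+0.102 → step 21: x=-0.027, v=-0.033, θ=0.011, ω=-0.016
apply F[21]=+0.100 → step 22: x=-0.028, v=-0.031, θ=0.011, ω=-0.015
apply F[22]=+0.096 → step 23: x=-0.028, v=-0.029, θ=0.011, ω=-0.015
apply F[23]=+0.092 → step 24: x=-0.029, v=-0.027, θ=0.010, ω=-0.015
apply F[24]=+0.090 → step 25: x=-0.029, v=-0.025, θ=0.010, ω=-0.015
apply F[25]=+0.086 → step 26: x=-0.030, v=-0.023, θ=0.010, ω=-0.015
apply F[26]=+0.083 → step 27: x=-0.030, v=-0.022, θ=0.009, ω=-0.015
apply F[27]=+0.081 → step 28: x=-0.031, v=-0.020, θ=0.009, ω=-0.014
apply F[28]=+0.078 → step 29: x=-0.031, v=-0.018, θ=0.009, ω=-0.014
apply F[29]=+0.075 → step 30: x=-0.031, v=-0.017, θ=0.008, ω=-0.014
Max |angle| over trajectory = 0.015 rad = 0.8°.

Answer: 0.8°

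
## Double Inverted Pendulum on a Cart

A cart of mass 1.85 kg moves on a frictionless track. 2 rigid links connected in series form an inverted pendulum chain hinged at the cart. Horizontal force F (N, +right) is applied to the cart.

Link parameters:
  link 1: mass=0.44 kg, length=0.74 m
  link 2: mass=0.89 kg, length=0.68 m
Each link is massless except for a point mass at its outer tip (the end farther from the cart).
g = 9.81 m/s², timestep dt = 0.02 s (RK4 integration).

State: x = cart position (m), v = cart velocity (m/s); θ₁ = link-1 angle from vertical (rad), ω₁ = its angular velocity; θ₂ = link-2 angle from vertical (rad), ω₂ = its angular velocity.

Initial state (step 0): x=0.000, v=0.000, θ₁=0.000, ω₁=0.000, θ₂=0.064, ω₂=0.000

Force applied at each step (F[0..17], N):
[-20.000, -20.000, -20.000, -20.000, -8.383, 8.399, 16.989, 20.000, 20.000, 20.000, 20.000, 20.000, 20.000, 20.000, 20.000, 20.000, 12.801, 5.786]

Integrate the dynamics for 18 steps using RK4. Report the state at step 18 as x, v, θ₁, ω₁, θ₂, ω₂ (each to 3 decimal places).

Answer: x=-0.014, v=1.202, θ₁=0.087, ω₁=-0.913, θ₂=0.062, ω₂=-0.357

Derivation:
apply F[0]=-20.000 → step 1: x=-0.002, v=-0.216, θ₁=0.003, ω₁=0.259, θ₂=0.065, ω₂=0.055
apply F[1]=-20.000 → step 2: x=-0.009, v=-0.433, θ₁=0.010, ω₁=0.523, θ₂=0.066, ω₂=0.105
apply F[2]=-20.000 → step 3: x=-0.020, v=-0.652, θ₁=0.024, ω₁=0.797, θ₂=0.069, ω₂=0.147
apply F[3]=-20.000 → step 4: x=-0.035, v=-0.872, θ₁=0.042, ω₁=1.085, θ₂=0.072, ω₂=0.176
apply F[4]=-8.383 → step 5: x=-0.053, v=-0.969, θ₁=0.065, ω₁=1.221, θ₂=0.076, ω₂=0.191
apply F[5]=+8.399 → step 6: x=-0.072, v=-0.889, θ₁=0.089, ω₁=1.133, θ₂=0.079, ω₂=0.192
apply F[6]=+16.989 → step 7: x=-0.088, v=-0.719, θ₁=0.110, ω₁=0.941, θ₂=0.083, ω₂=0.176
apply F[7]=+20.000 → step 8: x=-0.100, v=-0.520, θ₁=0.126, ω₁=0.724, θ₂=0.086, ω₂=0.145
apply F[8]=+20.000 → step 9: x=-0.109, v=-0.324, θ₁=0.139, ω₁=0.523, θ₂=0.089, ω₂=0.102
apply F[9]=+20.000 → step 10: x=-0.113, v=-0.130, θ₁=0.147, ω₁=0.333, θ₂=0.090, ω₂=0.050
apply F[10]=+20.000 → step 11: x=-0.114, v=0.062, θ₁=0.152, ω₁=0.151, θ₂=0.091, ω₂=-0.007
apply F[11]=+20.000 → step 12: x=-0.111, v=0.254, θ₁=0.153, ω₁=-0.027, θ₂=0.090, ω₂=-0.069
apply F[12]=+20.000 → step 13: x=-0.104, v=0.446, θ₁=0.151, ω₁=-0.205, θ₂=0.088, ω₂=-0.131
apply F[13]=+20.000 → step 14: x=-0.093, v=0.639, θ₁=0.145, ω₁=-0.387, θ₂=0.085, ω₂=-0.191
apply F[14]=+20.000 → step 15: x=-0.078, v=0.833, θ₁=0.135, ω₁=-0.576, θ₂=0.081, ω₂=-0.246
apply F[15]=+20.000 → step 16: x=-0.059, v=1.030, θ₁=0.122, ω₁=-0.776, θ₂=0.075, ω₂=-0.294
apply F[16]=+12.801 → step 17: x=-0.038, v=1.152, θ₁=0.105, ω₁=-0.888, θ₂=0.069, ω₂=-0.331
apply F[17]=+5.786 → step 18: x=-0.014, v=1.202, θ₁=0.087, ω₁=-0.913, θ₂=0.062, ω₂=-0.357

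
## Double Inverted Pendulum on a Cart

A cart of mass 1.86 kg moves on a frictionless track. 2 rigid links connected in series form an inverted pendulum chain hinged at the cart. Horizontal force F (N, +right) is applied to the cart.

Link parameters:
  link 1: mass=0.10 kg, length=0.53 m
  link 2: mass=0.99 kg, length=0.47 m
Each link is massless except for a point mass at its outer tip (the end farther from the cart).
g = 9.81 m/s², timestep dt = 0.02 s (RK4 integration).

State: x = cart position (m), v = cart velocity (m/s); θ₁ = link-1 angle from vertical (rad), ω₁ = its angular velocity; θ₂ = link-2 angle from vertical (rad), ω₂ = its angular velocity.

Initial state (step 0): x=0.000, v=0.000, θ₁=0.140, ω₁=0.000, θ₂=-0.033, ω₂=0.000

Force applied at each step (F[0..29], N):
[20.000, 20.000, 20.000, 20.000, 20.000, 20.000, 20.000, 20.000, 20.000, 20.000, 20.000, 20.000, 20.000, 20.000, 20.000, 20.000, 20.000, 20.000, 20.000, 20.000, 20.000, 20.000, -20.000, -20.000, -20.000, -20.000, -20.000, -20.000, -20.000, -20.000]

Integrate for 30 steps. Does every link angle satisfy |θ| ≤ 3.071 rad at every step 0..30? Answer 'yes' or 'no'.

apply F[0]=+20.000 → step 1: x=0.002, v=0.201, θ₁=0.142, ω₁=0.222, θ₂=-0.040, ω₂=-0.688
apply F[1]=+20.000 → step 2: x=0.008, v=0.403, θ₁=0.149, ω₁=0.444, θ₂=-0.061, ω₂=-1.383
apply F[2]=+20.000 → step 3: x=0.018, v=0.606, θ₁=0.160, ω₁=0.648, θ₂=-0.095, ω₂=-2.069
apply F[3]=+20.000 → step 4: x=0.032, v=0.812, θ₁=0.174, ω₁=0.794, θ₂=-0.143, ω₂=-2.707
apply F[4]=+20.000 → step 5: x=0.051, v=1.020, θ₁=0.191, ω₁=0.845, θ₂=-0.203, ω₂=-3.262
apply F[5]=+20.000 → step 6: x=0.073, v=1.229, θ₁=0.207, ω₁=0.787, θ₂=-0.273, ω₂=-3.728
apply F[6]=+20.000 → step 7: x=0.100, v=1.440, θ₁=0.222, ω₁=0.624, θ₂=-0.352, ω₂=-4.119
apply F[7]=+20.000 → step 8: x=0.131, v=1.652, θ₁=0.232, ω₁=0.365, θ₂=-0.437, ω₂=-4.455
apply F[8]=+20.000 → step 9: x=0.166, v=1.864, θ₁=0.236, ω₁=0.018, θ₂=-0.529, ω₂=-4.754
apply F[9]=+20.000 → step 10: x=0.205, v=2.077, θ₁=0.232, ω₁=-0.417, θ₂=-0.627, ω₂=-5.023
apply F[10]=+20.000 → step 11: x=0.249, v=2.290, θ₁=0.218, ω₁=-0.942, θ₂=-0.730, ω₂=-5.265
apply F[11]=+20.000 → step 12: x=0.297, v=2.504, θ₁=0.194, ω₁=-1.558, θ₂=-0.838, ω₂=-5.472
apply F[12]=+20.000 → step 13: x=0.349, v=2.718, θ₁=0.156, ω₁=-2.267, θ₂=-0.949, ω₂=-5.626
apply F[13]=+20.000 → step 14: x=0.406, v=2.933, θ₁=0.102, ω₁=-3.065, θ₂=-1.062, ω₂=-5.698
apply F[14]=+20.000 → step 15: x=0.466, v=3.148, θ₁=0.032, ω₁=-3.942, θ₂=-1.176, ω₂=-5.646
apply F[15]=+20.000 → step 16: x=0.532, v=3.363, θ₁=-0.056, ω₁=-4.881, θ₂=-1.287, ω₂=-5.416
apply F[16]=+20.000 → step 17: x=0.601, v=3.577, θ₁=-0.163, ω₁=-5.859, θ₂=-1.391, ω₂=-4.945
apply F[17]=+20.000 → step 18: x=0.675, v=3.787, θ₁=-0.290, ω₁=-6.867, θ₂=-1.483, ω₂=-4.164
apply F[18]=+20.000 → step 19: x=0.752, v=3.990, θ₁=-0.438, ω₁=-7.932, θ₂=-1.555, ω₂=-2.991
apply F[19]=+20.000 → step 20: x=0.834, v=4.181, θ₁=-0.609, ω₁=-9.177, θ₂=-1.599, ω₂=-1.285
apply F[20]=+20.000 → step 21: x=0.919, v=4.339, θ₁=-0.809, ω₁=-10.988, θ₂=-1.600, ω₂=1.352
apply F[21]=+20.000 → step 22: x=1.007, v=4.360, θ₁=-1.061, ω₁=-14.897, θ₂=-1.529, ω₂=6.630
apply F[22]=-20.000 → step 23: x=1.083, v=2.845, θ₁=-1.432, ω₁=-19.072, θ₂=-1.300, ω₂=12.399
apply F[23]=-20.000 → step 24: x=1.128, v=1.958, θ₁=-1.747, ω₁=-13.221, θ₂=-1.138, ω₂=4.543
apply F[24]=-20.000 → step 25: x=1.164, v=1.606, θ₁=-1.990, ω₁=-11.458, θ₂=-1.088, ω₂=0.746
apply F[25]=-20.000 → step 26: x=1.193, v=1.318, θ₁=-2.212, ω₁=-10.826, θ₂=-1.102, ω₂=-2.075
apply F[26]=-20.000 → step 27: x=1.217, v=1.050, θ₁=-2.425, ω₁=-10.456, θ₂=-1.171, ω₂=-4.732
apply F[27]=-20.000 → step 28: x=1.235, v=0.795, θ₁=-2.629, ω₁=-9.916, θ₂=-1.292, ω₂=-7.369
apply F[28]=-20.000 → step 29: x=1.249, v=0.554, θ₁=-2.818, ω₁=-8.853, θ₂=-1.465, ω₂=-9.901
apply F[29]=-20.000 → step 30: x=1.257, v=0.324, θ₁=-2.978, ω₁=-6.987, θ₂=-1.686, ω₂=-12.233
Max |angle| over trajectory = 2.978 rad; bound = 3.071 → within bound.

Answer: yes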